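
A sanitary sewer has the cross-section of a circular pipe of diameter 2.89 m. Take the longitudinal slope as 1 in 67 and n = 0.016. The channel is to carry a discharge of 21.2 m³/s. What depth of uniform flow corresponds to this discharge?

y_n = 1.49 m

Manning's equation rearranged: A R^(2/3) = nQ / (1·√S) = 0.016 × 21.2 / (√0.01493) = 2.776.
Try y = 1.65 m: A R^(2/3) = 3.284 — over.
Try y = 1.49 m: A R^(2/3) = 2.781 — ≈ 2.776.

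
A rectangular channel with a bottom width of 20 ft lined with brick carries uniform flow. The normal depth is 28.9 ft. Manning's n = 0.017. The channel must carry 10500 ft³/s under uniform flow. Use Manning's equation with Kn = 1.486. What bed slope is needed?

Flow area A = b·y = 20 × 28.9 = 578 ft². Wetted perimeter P = b + 2y = 20 + 2×28.9 = 77.8 ft.
Hydraulic radius R = A/P = 578/77.8 = 7.429 ft.
From Manning's equation, S = [nQ / (1.486 A R^(2/3))]² = [0.017 × 10500 / (1.486 × 578 × 7.429^(2/3))]² = 0.00298.

S = 0.00298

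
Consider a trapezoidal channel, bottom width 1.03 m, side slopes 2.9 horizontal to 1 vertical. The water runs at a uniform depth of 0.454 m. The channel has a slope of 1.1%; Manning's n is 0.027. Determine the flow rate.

With bottom width b = 1.03 m and side slope z = 2.9: A = (b + zy)y = (1.03 + 2.9×0.454)×0.454 = 1.065 m²; P = b + 2y√(1+z²) = 1.03 + 2×0.454×3.068 = 3.815 m.
Hydraulic radius R = A/P = 1.065/3.815 = 0.2792 m.
Manning's equation: Q = (1/n) A R^(2/3) S^(1/2) = (1/0.027) × 1.065 × 0.2792^(2/3) × 0.011^(1/2) = 1.77 m³/s.

Q = 1.77 m³/s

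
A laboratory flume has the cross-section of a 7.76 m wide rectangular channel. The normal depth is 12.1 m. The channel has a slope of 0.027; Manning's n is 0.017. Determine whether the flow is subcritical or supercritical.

supercritical

Flow area A = b·y = 7.76 × 12.1 = 93.9 m². Wetted perimeter P = b + 2y = 7.76 + 2×12.1 = 31.96 m.
Hydraulic radius R = A/P = 93.9/31.96 = 2.938 m.
V = (1/n) R^(2/3) √S = (1/0.017) × 2.938^(2/3) × √0.027 = 19.83 m/s. Hydraulic depth D_h = A/T = 93.9/7.76 = 12.1 m.
Froude number Fr = V/√(g·D_h) = 19.83/√(9.81×12.1) = 1.82, which is greater than 1, so the flow is supercritical.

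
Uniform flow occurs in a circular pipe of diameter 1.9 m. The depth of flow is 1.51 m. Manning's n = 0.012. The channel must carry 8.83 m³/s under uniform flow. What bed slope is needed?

For a circular section of diameter D = 1.9 m at depth y = 1.51 m, the central angle is θ = 2 arccos(1 − 2y/D) = 4.402 rad. Then A = (D²/8)(θ − sin θ) = 2.416 m² and P = Dθ/2 = 4.182 m.
Hydraulic radius R = A/P = 2.416/4.182 = 0.5778 m.
From Manning's equation, S = [nQ / (1 A R^(2/3))]² = [0.012 × 8.83 / (1 × 2.416 × 0.5778^(2/3))]² = 0.004.

S = 0.004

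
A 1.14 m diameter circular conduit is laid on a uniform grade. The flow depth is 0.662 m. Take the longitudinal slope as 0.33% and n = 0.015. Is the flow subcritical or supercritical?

For a circular section of diameter D = 1.14 m at depth y = 0.662 m, the central angle is θ = 2 arccos(1 − 2y/D) = 3.466 rad. Then A = (D²/8)(θ − sin θ) = 0.6148 m² and P = Dθ/2 = 1.976 m.
Hydraulic radius R = A/P = 0.6148/1.976 = 0.3112 m.
V = (1/n) R^(2/3) √S = (1/0.015) × 0.3112^(2/3) × √0.0033 = 1.759 m/s. Hydraulic depth D_h = A/T = 0.6148/1.125 = 0.5464 m.
Froude number Fr = V/√(g·D_h) = 1.759/√(9.81×0.5464) = 0.76, which is less than 1, so the flow is subcritical.

subcritical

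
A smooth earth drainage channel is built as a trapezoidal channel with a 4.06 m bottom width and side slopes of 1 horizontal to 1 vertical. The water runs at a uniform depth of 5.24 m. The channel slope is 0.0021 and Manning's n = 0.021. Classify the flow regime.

With bottom width b = 4.06 m and side slope z = 1: A = (b + zy)y = (4.06 + 1×5.24)×5.24 = 48.73 m²; P = b + 2y√(1+z²) = 4.06 + 2×5.24×1.414 = 18.88 m.
Hydraulic radius R = A/P = 48.73/18.88 = 2.581 m.
V = (1/n) R^(2/3) √S = (1/0.021) × 2.581^(2/3) × √0.0021 = 4.106 m/s. Hydraulic depth D_h = A/T = 48.73/14.54 = 3.352 m.
Froude number Fr = V/√(g·D_h) = 4.106/√(9.81×3.352) = 0.716, which is less than 1, so the flow is subcritical.

subcritical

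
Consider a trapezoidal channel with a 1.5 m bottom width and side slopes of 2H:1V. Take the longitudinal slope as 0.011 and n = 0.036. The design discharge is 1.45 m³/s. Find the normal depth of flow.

Manning's equation rearranged: A R^(2/3) = nQ / (1·√S) = 0.036 × 1.45 / (√0.011) = 0.4977.
Try y = 0.325 m: A R^(2/3) = 0.2673 — short.
Try y = 0.501 m: A R^(2/3) = 0.6048 — over.
Try y = 0.453 m: A R^(2/3) = 0.4983 — matches.

y_n = 0.453 m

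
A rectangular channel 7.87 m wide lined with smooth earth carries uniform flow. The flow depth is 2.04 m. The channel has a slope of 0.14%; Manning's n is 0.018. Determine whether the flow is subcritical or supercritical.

subcritical

Flow area A = b·y = 7.87 × 2.04 = 16.05 m². Wetted perimeter P = b + 2y = 7.87 + 2×2.04 = 11.95 m.
Hydraulic radius R = A/P = 16.05/11.95 = 1.343 m.
V = (1/n) R^(2/3) √S = (1/0.018) × 1.343^(2/3) × √0.0014 = 2.531 m/s. Hydraulic depth D_h = A/T = 16.05/7.87 = 2.04 m.
Froude number Fr = V/√(g·D_h) = 2.531/√(9.81×2.04) = 0.566, which is less than 1, so the flow is subcritical.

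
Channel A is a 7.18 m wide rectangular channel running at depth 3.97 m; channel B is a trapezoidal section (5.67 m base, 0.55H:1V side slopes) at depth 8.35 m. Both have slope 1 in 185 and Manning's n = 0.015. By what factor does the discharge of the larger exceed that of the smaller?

4.51

Channel A: Flow area A = b·y = 7.18 × 3.97 = 28.5 m². Wetted perimeter P = b + 2y = 7.18 + 2×3.97 = 15.12 m. Hydraulic radius R = A/P = 28.5/15.12 = 1.885 m. Q_A = (1/0.015)·28.5·1.885^(2/3)·√0.005405 = 213.2 m³/s.
Channel B: With bottom width b = 5.67 m and side slope z = 0.55: A = (b + zy)y = (5.67 + 0.55×8.35)×8.35 = 85.69 m²; P = b + 2y√(1+z²) = 5.67 + 2×8.35×1.141 = 24.73 m. Hydraulic radius R = A/P = 85.69/24.73 = 3.465 m. Q_B = (1/0.015)·85.69·3.465^(2/3)·√0.005405 = 961.8 m³/s.
The larger discharge is 961.8 m³/s and the smaller is 213.2 m³/s; the ratio is 4.51.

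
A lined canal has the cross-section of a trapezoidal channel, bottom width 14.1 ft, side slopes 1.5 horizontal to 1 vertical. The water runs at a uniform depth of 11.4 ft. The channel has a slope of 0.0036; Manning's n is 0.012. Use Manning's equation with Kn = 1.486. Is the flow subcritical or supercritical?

With bottom width b = 14.1 ft and side slope z = 1.5: A = (b + zy)y = (14.1 + 1.5×11.4)×11.4 = 355.7 ft²; P = b + 2y√(1+z²) = 14.1 + 2×11.4×1.803 = 55.2 ft.
Hydraulic radius R = A/P = 355.7/55.2 = 6.443 ft.
V = (1.486/n) R^(2/3) √S = (1.486/0.012) × 6.443^(2/3) × √0.0036 = 25.73 ft/s. Hydraulic depth D_h = A/T = 355.7/48.3 = 7.364 ft.
Froude number Fr = V/√(g·D_h) = 25.73/√(32.2×7.364) = 1.67, which is greater than 1, so the flow is supercritical.

supercritical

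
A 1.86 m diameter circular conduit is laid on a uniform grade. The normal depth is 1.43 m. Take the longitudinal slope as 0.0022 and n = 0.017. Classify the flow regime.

subcritical

For a circular section of diameter D = 1.86 m at depth y = 1.43 m, the central angle is θ = 2 arccos(1 − 2y/D) = 4.277 rad. Then A = (D²/8)(θ − sin θ) = 2.242 m² and P = Dθ/2 = 3.977 m.
Hydraulic radius R = A/P = 2.242/3.977 = 0.5636 m.
V = (1/n) R^(2/3) √S = (1/0.017) × 0.5636^(2/3) × √0.0022 = 1.882 m/s. Hydraulic depth D_h = A/T = 2.242/1.568 = 1.429 m.
Froude number Fr = V/√(g·D_h) = 1.882/√(9.81×1.429) = 0.503, which is less than 1, so the flow is subcritical.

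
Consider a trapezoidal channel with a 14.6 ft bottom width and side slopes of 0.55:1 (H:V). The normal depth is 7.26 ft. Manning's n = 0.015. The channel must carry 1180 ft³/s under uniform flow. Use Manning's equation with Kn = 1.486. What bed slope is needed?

S = 0.0011

With bottom width b = 14.6 ft and side slope z = 0.55: A = (b + zy)y = (14.6 + 0.55×7.26)×7.26 = 135 ft²; P = b + 2y√(1+z²) = 14.6 + 2×7.26×1.141 = 31.17 ft.
Hydraulic radius R = A/P = 135/31.17 = 4.33 ft.
From Manning's equation, S = [nQ / (1.486 A R^(2/3))]² = [0.015 × 1180 / (1.486 × 135 × 4.33^(2/3))]² = 0.0011.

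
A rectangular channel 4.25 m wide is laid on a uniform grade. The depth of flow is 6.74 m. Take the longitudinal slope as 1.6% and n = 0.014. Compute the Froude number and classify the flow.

supercritical

Flow area A = b·y = 4.25 × 6.74 = 28.64 m². Wetted perimeter P = b + 2y = 4.25 + 2×6.74 = 17.73 m.
Hydraulic radius R = A/P = 28.64/17.73 = 1.616 m.
V = (1/n) R^(2/3) √S = (1/0.014) × 1.616^(2/3) × √0.016 = 12.44 m/s. Hydraulic depth D_h = A/T = 28.64/4.25 = 6.74 m.
Froude number Fr = V/√(g·D_h) = 12.44/√(9.81×6.74) = 1.53, which is greater than 1, so the flow is supercritical.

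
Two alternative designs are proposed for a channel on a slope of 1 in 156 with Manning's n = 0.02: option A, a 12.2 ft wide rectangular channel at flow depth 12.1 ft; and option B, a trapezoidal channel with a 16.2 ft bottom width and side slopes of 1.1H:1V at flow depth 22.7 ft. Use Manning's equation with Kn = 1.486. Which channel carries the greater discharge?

Channel A: Flow area A = b·y = 12.2 × 12.1 = 147.6 ft². Wetted perimeter P = b + 2y = 12.2 + 2×12.1 = 36.4 ft. Hydraulic radius R = A/P = 147.6/36.4 = 4.055 ft. Q_A = (1.486/0.02)·147.6·4.055^(2/3)·√0.00641 = 2233 ft³/s.
Channel B: With bottom width b = 16.2 ft and side slope z = 1.1: A = (b + zy)y = (16.2 + 1.1×22.7)×22.7 = 934.6 ft²; P = b + 2y√(1+z²) = 16.2 + 2×22.7×1.487 = 83.69 ft. Hydraulic radius R = A/P = 934.6/83.69 = 11.17 ft. Q_B = (1.486/0.02)·934.6·11.17^(2/3)·√0.00641 = 27770 ft³/s.
Q_A = 2233 ft³/s vs Q_B = 27770 ft³/s, so channel B carries more.

channel B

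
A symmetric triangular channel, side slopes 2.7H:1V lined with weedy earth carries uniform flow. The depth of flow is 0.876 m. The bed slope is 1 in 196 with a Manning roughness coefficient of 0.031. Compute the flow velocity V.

V = 1.27 m/s

For a triangular section with side slope z = 2.7: A = zy² = 2.7×0.876² = 2.072 m²; P = 2y√(1+z²) = 2×0.876×2.879 = 5.044 m.
Hydraulic radius R = A/P = 2.072/5.044 = 0.4107 m.
From Manning's equation, V = (1/n) R^(2/3) S^(1/2) = (1/0.031) × 0.4107^(2/3) × 0.005102^(1/2) = 1.27 m/s.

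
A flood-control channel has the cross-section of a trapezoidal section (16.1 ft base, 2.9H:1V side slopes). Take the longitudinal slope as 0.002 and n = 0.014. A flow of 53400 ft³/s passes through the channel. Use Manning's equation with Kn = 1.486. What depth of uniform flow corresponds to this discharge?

Manning's equation rearranged: A R^(2/3) = nQ / (1.486·√S) = 0.014 × 53400 / (1.486 × √0.002) = 11250.
Try y = 18.4 ft: A R^(2/3) = 5896 — low.
Try y = 29 ft: A R^(2/3) = 17660 — high.
Try y = 24.1 ft: A R^(2/3) = 11240 — matches.

y_n = 24.1 ft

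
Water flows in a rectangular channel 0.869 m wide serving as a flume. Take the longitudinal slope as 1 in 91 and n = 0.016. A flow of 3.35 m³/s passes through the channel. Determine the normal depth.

Manning's equation rearranged: A R^(2/3) = nQ / (1·√S) = 0.016 × 3.35 / (√0.01099) = 0.5113.
At y = 1.56 m: A R^(2/3) = 0.6602 — high.
At y = 1.25 m: A R^(2/3) = 0.5108 — close enough.

y_n = 1.25 m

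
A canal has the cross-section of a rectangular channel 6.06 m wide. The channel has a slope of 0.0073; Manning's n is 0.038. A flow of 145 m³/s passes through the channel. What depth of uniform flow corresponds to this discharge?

y_n = 6.55 m

Manning's equation rearranged: A R^(2/3) = nQ / (1·√S) = 0.038 × 145 / (√0.0073) = 64.49.
At y = 7.3 m: A R^(2/3) = 73.49 — high.
At y = 5.5 m: A R^(2/3) = 52.09 — low.
At y = 6.55 m: A R^(2/3) = 64.5 — matches.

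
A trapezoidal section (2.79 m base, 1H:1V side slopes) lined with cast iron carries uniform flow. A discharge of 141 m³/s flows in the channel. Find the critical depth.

y_c = 4.09 m

At critical depth, Q² T / (g A³) = 1, i.e. A³/T = Q²/g = 141²/9.81 = 2027.
At y = 4.45 m: A³/T = 2861 — too large.
At y = 3 m: A³/T = 596.2 — too small.
At y = 4.09 m: A³/T = 2031 — matches.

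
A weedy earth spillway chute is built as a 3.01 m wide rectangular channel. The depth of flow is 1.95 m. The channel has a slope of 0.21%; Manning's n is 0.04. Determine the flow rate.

Flow area A = b·y = 3.01 × 1.95 = 5.869 m². Wetted perimeter P = b + 2y = 3.01 + 2×1.95 = 6.91 m.
Hydraulic radius R = A/P = 5.869/6.91 = 0.8494 m.
Manning's equation: Q = (1/n) A R^(2/3) S^(1/2) = (1/0.04) × 5.869 × 0.8494^(2/3) × 0.0021^(1/2) = 6.03 m³/s.

Q = 6.03 m³/s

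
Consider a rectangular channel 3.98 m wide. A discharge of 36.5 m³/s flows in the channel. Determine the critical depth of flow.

For a rectangular channel, critical depth y_c = (q²/g)^(1/3) where q = Q/b = 36.5/3.98 = 9.171 m²/s.
So y_c = (9.171²/9.81)^(1/3) = 2.05 m.

y_c = 2.05 m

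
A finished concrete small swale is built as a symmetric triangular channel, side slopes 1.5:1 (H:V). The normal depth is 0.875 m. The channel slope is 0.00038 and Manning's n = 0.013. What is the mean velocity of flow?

V = 0.764 m/s

For a triangular section with side slope z = 1.5: A = zy² = 1.5×0.875² = 1.148 m²; P = 2y√(1+z²) = 2×0.875×1.803 = 3.155 m.
Hydraulic radius R = A/P = 1.148/3.155 = 0.364 m.
From Manning's equation, V = (1/n) R^(2/3) S^(1/2) = (1/0.013) × 0.364^(2/3) × 0.00038^(1/2) = 0.764 m/s.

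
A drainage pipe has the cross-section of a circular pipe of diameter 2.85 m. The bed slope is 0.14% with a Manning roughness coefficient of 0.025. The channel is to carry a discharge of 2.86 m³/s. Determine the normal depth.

y_n = 1.21 m

Manning's equation rearranged: A R^(2/3) = nQ / (1·√S) = 0.025 × 2.86 / (√0.0014) = 1.911.
At y = 1.47 m: A R^(2/3) = 2.681 — over.
At y = 1.21 m: A R^(2/3) = 1.911 — close enough.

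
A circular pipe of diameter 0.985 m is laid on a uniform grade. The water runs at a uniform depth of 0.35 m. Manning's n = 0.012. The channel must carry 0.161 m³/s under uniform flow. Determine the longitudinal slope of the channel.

For a circular section of diameter D = 0.985 m at depth y = 0.35 m, the central angle is θ = 2 arccos(1 − 2y/D) = 2.555 rad. Then A = (D²/8)(θ − sin θ) = 0.2426 m² and P = Dθ/2 = 1.258 m.
Hydraulic radius R = A/P = 0.2426/1.258 = 0.1929 m.
From Manning's equation, S = [nQ / (1 A R^(2/3))]² = [0.012 × 0.161 / (1 × 0.2426 × 0.1929^(2/3))]² = 0.000569.

S = 0.000569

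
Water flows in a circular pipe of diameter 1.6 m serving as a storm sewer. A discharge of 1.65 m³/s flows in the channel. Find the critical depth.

At critical depth, Q² T / (g A³) = 1, i.e. A³/T = Q²/g = 1.65²/9.81 = 0.2775.
At y = 0.524 m: A³/T = 0.125 — too small.
At y = 0.716 m: A³/T = 0.4155 — too large.
At y = 0.644 m: A³/T = 0.2768 — matches.

y_c = 0.644 m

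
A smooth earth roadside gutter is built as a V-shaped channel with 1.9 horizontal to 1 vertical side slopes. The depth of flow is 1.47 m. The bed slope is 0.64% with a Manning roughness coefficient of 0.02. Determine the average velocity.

For a triangular section with side slope z = 1.9: A = zy² = 1.9×1.47² = 4.106 m²; P = 2y√(1+z²) = 2×1.47×2.147 = 6.312 m.
Hydraulic radius R = A/P = 4.106/6.312 = 0.6504 m.
From Manning's equation, V = (1/n) R^(2/3) S^(1/2) = (1/0.02) × 0.6504^(2/3) × 0.0064^(1/2) = 3 m/s.

V = 3 m/s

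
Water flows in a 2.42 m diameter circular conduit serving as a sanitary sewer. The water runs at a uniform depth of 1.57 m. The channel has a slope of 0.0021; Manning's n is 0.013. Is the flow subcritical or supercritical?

subcritical

For a circular section of diameter D = 2.42 m at depth y = 1.57 m, the central angle is θ = 2 arccos(1 − 2y/D) = 3.746 rad. Then A = (D²/8)(θ − sin θ) = 3.158 m² and P = Dθ/2 = 4.532 m.
Hydraulic radius R = A/P = 3.158/4.532 = 0.6968 m.
V = (1/n) R^(2/3) √S = (1/0.013) × 0.6968^(2/3) × √0.0021 = 2.77 m/s. Hydraulic depth D_h = A/T = 3.158/2.31 = 1.367 m.
Froude number Fr = V/√(g·D_h) = 2.77/√(9.81×1.367) = 0.757, which is less than 1, so the flow is subcritical.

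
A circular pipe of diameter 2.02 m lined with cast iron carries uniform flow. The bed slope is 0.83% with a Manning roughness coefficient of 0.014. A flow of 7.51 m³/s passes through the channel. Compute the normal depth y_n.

y_n = 1.09 m

Manning's equation rearranged: A R^(2/3) = nQ / (1·√S) = 0.014 × 7.51 / (√0.0083) = 1.154.
Try y = 0.863 m: A R^(2/3) = 0.7717 — low.
Try y = 1.29 m: A R^(2/3) = 1.499 — high.
Try y = 1.09 m: A R^(2/3) = 1.154 — close enough.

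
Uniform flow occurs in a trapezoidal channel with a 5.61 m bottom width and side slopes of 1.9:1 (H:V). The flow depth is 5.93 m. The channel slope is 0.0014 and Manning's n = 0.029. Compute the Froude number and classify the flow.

subcritical

With bottom width b = 5.61 m and side slope z = 1.9: A = (b + zy)y = (5.61 + 1.9×5.93)×5.93 = 100.1 m²; P = b + 2y√(1+z²) = 5.61 + 2×5.93×2.147 = 31.07 m.
Hydraulic radius R = A/P = 100.1/31.07 = 3.221 m.
V = (1/n) R^(2/3) √S = (1/0.029) × 3.221^(2/3) × √0.0014 = 2.814 m/s. Hydraulic depth D_h = A/T = 100.1/28.14 = 3.556 m.
Froude number Fr = V/√(g·D_h) = 2.814/√(9.81×3.556) = 0.476, which is less than 1, so the flow is subcritical.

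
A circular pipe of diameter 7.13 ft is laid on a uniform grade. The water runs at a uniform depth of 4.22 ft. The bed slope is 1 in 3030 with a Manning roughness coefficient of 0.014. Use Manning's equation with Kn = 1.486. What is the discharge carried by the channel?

Q = 74.5 ft³/s

For a circular section of diameter D = 7.13 ft at depth y = 4.22 ft, the central angle is θ = 2 arccos(1 − 2y/D) = 3.511 rad. Then A = (D²/8)(θ − sin θ) = 24.61 ft² and P = Dθ/2 = 12.52 ft.
Hydraulic radius R = A/P = 24.61/12.52 = 1.966 ft.
Manning's equation: Q = (1.486/n) A R^(2/3) S^(1/2) = (1.486/0.014) × 24.61 × 1.966^(2/3) × 0.00033^(1/2) = 74.5 ft³/s.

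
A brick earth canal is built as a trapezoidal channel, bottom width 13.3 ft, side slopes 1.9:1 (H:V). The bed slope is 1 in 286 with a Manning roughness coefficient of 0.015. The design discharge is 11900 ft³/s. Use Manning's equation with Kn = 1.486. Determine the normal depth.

Manning's equation rearranged: A R^(2/3) = nQ / (1.486·√S) = 0.015 × 11900 / (1.486 × √0.003497) = 2031.
Try y = 16.4 ft: A R^(2/3) = 3086 — high.
Try y = 12.2 ft: A R^(2/3) = 1594 — low.
Try y = 13.6 ft: A R^(2/3) = 2026 — matches.

y_n = 13.6 ft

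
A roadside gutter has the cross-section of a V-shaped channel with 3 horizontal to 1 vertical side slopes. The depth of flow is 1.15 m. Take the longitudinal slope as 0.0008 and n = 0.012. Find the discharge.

For a triangular section with side slope z = 3: A = zy² = 3×1.15² = 3.967 m²; P = 2y√(1+z²) = 2×1.15×3.162 = 7.273 m.
Hydraulic radius R = A/P = 3.967/7.273 = 0.5455 m.
Manning's equation: Q = (1/n) A R^(2/3) S^(1/2) = (1/0.012) × 3.967 × 0.5455^(2/3) × 0.0008^(1/2) = 6.24 m³/s.

Q = 6.24 m³/s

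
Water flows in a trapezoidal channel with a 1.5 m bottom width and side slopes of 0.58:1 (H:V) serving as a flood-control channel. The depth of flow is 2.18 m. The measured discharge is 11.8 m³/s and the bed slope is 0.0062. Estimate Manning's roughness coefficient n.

With bottom width b = 1.5 m and side slope z = 0.58: A = (b + zy)y = (1.5 + 0.58×2.18)×2.18 = 6.026 m²; P = b + 2y√(1+z²) = 1.5 + 2×2.18×1.156 = 6.54 m.
Hydraulic radius R = A/P = 6.026/6.54 = 0.9214 m.
Rearranging Manning's equation: n = (1/Q) A R^(2/3) S^(1/2) = (1/11.8) × 6.026 × 0.9214^(2/3) × √0.0062 = 0.0381.

n = 0.0381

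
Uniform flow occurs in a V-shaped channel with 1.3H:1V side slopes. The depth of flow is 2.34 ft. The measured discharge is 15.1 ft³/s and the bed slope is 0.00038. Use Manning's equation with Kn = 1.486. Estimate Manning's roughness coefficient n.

For a triangular section with side slope z = 1.3: A = zy² = 1.3×2.34² = 7.118 ft²; P = 2y√(1+z²) = 2×2.34×1.64 = 7.676 ft.
Hydraulic radius R = A/P = 7.118/7.676 = 0.9274 ft.
Rearranging Manning's equation: n = (1.486/Q) A R^(2/3) S^(1/2) = (1.486/15.1) × 7.118 × 0.9274^(2/3) × √0.00038 = 0.013.

n = 0.013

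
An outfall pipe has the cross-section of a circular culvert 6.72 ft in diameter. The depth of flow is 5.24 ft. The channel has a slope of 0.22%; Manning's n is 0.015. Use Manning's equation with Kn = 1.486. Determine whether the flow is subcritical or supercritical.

For a circular section of diameter D = 6.72 ft at depth y = 5.24 ft, the central angle is θ = 2 arccos(1 − 2y/D) = 4.329 rad. Then A = (D²/8)(θ − sin θ) = 29.67 ft² and P = Dθ/2 = 14.55 ft.
Hydraulic radius R = A/P = 29.67/14.55 = 2.04 ft.
V = (1.486/n) R^(2/3) √S = (1.486/0.015) × 2.04^(2/3) × √0.0022 = 7.474 ft/s. Hydraulic depth D_h = A/T = 29.67/5.57 = 5.328 ft.
Froude number Fr = V/√(g·D_h) = 7.474/√(32.2×5.328) = 0.571, which is less than 1, so the flow is subcritical.

subcritical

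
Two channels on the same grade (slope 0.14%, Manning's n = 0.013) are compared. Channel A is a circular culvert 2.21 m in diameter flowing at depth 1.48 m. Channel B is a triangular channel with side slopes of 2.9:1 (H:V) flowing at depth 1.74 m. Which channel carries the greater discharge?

Channel A: For a circular section of diameter D = 2.21 m at depth y = 1.48 m, the central angle is θ = 2 arccos(1 − 2y/D) = 3.834 rad. Then A = (D²/8)(θ − sin θ) = 2.731 m² and P = Dθ/2 = 4.237 m. Hydraulic radius R = A/P = 2.731/4.237 = 0.6445 m. Q_A = (1/0.013)·2.731·0.6445^(2/3)·√0.0014 = 5.864 m³/s.
Channel B: For a triangular section with side slope z = 2.9: A = zy² = 2.9×1.74² = 8.78 m²; P = 2y√(1+z²) = 2×1.74×3.068 = 10.68 m. Hydraulic radius R = A/P = 8.78/10.68 = 0.8225 m. Q_B = (1/0.013)·8.78·0.8225^(2/3)·√0.0014 = 22.18 m³/s.
Q_A = 5.864 m³/s vs Q_B = 22.18 m³/s, so channel B carries more.

channel B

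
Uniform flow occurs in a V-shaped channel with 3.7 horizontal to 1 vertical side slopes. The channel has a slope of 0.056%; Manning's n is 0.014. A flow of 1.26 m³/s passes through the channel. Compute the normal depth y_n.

Manning's equation rearranged: A R^(2/3) = nQ / (1·√S) = 0.014 × 1.26 / (√0.00056) = 0.7454.
At y = 0.448 m: A R^(2/3) = 0.2675 — short.
At y = 0.761 m: A R^(2/3) = 1.099 — over.
At y = 0.658 m: A R^(2/3) = 0.7457 — ≈ 0.7454.

y_n = 0.658 m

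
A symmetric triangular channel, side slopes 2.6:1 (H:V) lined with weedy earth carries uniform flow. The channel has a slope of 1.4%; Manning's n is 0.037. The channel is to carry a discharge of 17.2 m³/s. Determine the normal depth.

y_n = 1.59 m

Manning's equation rearranged: A R^(2/3) = nQ / (1·√S) = 0.037 × 17.2 / (√0.014) = 5.379.
Trying y = 1.85 m: A R^(2/3) = 8.068 — high.
Trying y = 1.59 m: A R^(2/3) = 5.387 — close enough.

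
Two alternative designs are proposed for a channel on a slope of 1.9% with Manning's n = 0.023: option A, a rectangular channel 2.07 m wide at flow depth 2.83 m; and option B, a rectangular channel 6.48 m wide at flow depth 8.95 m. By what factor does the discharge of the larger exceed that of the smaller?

21.2

Channel A: Flow area A = b·y = 2.07 × 2.83 = 5.858 m². Wetted perimeter P = b + 2y = 2.07 + 2×2.83 = 7.73 m. Hydraulic radius R = A/P = 5.858/7.73 = 0.7578 m. Q_A = (1/0.023)·5.858·0.7578^(2/3)·√0.019 = 29.18 m³/s.
Channel B: Flow area A = b·y = 6.48 × 8.95 = 58 m². Wetted perimeter P = b + 2y = 6.48 + 2×8.95 = 24.38 m. Hydraulic radius R = A/P = 58/24.38 = 2.379 m. Q_B = (1/0.023)·58·2.379^(2/3)·√0.019 = 619.4 m³/s.
The larger discharge is 619.4 m³/s and the smaller is 29.18 m³/s; the ratio is 21.2.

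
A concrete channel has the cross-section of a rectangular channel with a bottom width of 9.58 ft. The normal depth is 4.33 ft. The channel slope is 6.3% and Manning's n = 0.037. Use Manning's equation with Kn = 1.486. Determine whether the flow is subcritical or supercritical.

Flow area A = b·y = 9.58 × 4.33 = 41.48 ft². Wetted perimeter P = b + 2y = 9.58 + 2×4.33 = 18.24 ft.
Hydraulic radius R = A/P = 41.48/18.24 = 2.274 ft.
V = (1.486/n) R^(2/3) √S = (1.486/0.037) × 2.274^(2/3) × √0.063 = 17.43 ft/s. Hydraulic depth D_h = A/T = 41.48/9.58 = 4.33 ft.
Froude number Fr = V/√(g·D_h) = 17.43/√(32.2×4.33) = 1.48, which is greater than 1, so the flow is supercritical.

supercritical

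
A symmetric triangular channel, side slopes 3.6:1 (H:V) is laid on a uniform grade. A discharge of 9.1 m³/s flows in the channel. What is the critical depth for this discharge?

At critical depth, Q² T / (g A³) = 1, i.e. A³/T = Q²/g = 9.1²/9.81 = 8.441.
At y = 1.16 m: A³/T = 13.61 — over.
At y = 0.8 m: A³/T = 2.123 — short.
At y = 1.05 m: A³/T = 8.27 — ≈ 8.441.

y_c = 1.05 m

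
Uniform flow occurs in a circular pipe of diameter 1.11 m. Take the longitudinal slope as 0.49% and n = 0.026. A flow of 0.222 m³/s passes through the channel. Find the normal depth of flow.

Manning's equation rearranged: A R^(2/3) = nQ / (1·√S) = 0.026 × 0.222 / (√0.0049) = 0.08246.
At y = 0.253 m: A R^(2/3) = 0.04691 — low.
At y = 0.389 m: A R^(2/3) = 0.1085 — high.
At y = 0.337 m: A R^(2/3) = 0.08251 — close enough.

y_n = 0.337 m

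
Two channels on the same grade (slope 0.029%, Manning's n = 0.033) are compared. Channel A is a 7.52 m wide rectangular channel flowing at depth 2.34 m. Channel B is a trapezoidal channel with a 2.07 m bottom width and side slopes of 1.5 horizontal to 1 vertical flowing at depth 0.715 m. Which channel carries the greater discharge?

channel A

Channel A: Flow area A = b·y = 7.52 × 2.34 = 17.6 m². Wetted perimeter P = b + 2y = 7.52 + 2×2.34 = 12.2 m. Hydraulic radius R = A/P = 17.6/12.2 = 1.442 m. Q_A = (1/0.033)·17.6·1.442^(2/3)·√0.00029 = 11.59 m³/s.
Channel B: With bottom width b = 2.07 m and side slope z = 1.5: A = (b + zy)y = (2.07 + 1.5×0.715)×0.715 = 2.247 m²; P = b + 2y√(1+z²) = 2.07 + 2×0.715×1.803 = 4.648 m. Hydraulic radius R = A/P = 2.247/4.648 = 0.4834 m. Q_B = (1/0.033)·2.247·0.4834^(2/3)·√0.00029 = 0.7142 m³/s.
Q_A = 11.59 m³/s vs Q_B = 0.7142 m³/s, so channel A carries more.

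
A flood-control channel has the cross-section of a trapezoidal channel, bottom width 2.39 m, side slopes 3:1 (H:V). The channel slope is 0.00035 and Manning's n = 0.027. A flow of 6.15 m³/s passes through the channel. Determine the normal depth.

Manning's equation rearranged: A R^(2/3) = nQ / (1·√S) = 0.027 × 6.15 / (√0.00035) = 8.876.
Try y = 1.7 m: A R^(2/3) = 12.47 — high.
Try y = 1.19 m: A R^(2/3) = 5.672 — low.
Try y = 1.46 m: A R^(2/3) = 8.872 — matches.

y_n = 1.46 m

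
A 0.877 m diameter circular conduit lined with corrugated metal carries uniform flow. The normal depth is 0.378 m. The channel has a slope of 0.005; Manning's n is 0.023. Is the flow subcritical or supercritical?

For a circular section of diameter D = 0.877 m at depth y = 0.378 m, the central angle is θ = 2 arccos(1 − 2y/D) = 2.865 rad. Then A = (D²/8)(θ − sin θ) = 0.2491 m² and P = Dθ/2 = 1.256 m.
Hydraulic radius R = A/P = 0.2491/1.256 = 0.1983 m.
V = (1/n) R^(2/3) √S = (1/0.023) × 0.1983^(2/3) × √0.005 = 1.046 m/s. Hydraulic depth D_h = A/T = 0.2491/0.8686 = 0.2868 m.
Froude number Fr = V/√(g·D_h) = 1.046/√(9.81×0.2868) = 0.623, which is less than 1, so the flow is subcritical.

subcritical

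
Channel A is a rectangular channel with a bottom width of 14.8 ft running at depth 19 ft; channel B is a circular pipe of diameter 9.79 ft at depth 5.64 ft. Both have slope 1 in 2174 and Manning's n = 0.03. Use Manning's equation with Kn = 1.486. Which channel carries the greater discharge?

Channel A: Flow area A = b·y = 14.8 × 19 = 281.2 ft². Wetted perimeter P = b + 2y = 14.8 + 2×19 = 52.8 ft. Hydraulic radius R = A/P = 281.2/52.8 = 5.326 ft. Q_A = (1.486/0.03)·281.2·5.326^(2/3)·√0.00046 = 911 ft³/s.
Channel B: For a circular section of diameter D = 9.79 ft at depth y = 5.64 ft, the central angle is θ = 2 arccos(1 − 2y/D) = 3.447 rad. Then A = (D²/8)(θ − sin θ) = 44.9 ft² and P = Dθ/2 = 16.87 ft. Hydraulic radius R = A/P = 44.9/16.87 = 2.661 ft. Q_B = (1.486/0.03)·44.9·2.661^(2/3)·√0.00046 = 91.61 ft³/s.
Q_A = 911 ft³/s vs Q_B = 91.61 ft³/s, so channel A carries more.

channel A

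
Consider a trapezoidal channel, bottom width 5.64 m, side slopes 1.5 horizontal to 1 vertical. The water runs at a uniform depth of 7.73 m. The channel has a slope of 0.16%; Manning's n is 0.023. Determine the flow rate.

With bottom width b = 5.64 m and side slope z = 1.5: A = (b + zy)y = (5.64 + 1.5×7.73)×7.73 = 133.2 m²; P = b + 2y√(1+z²) = 5.64 + 2×7.73×1.803 = 33.51 m.
Hydraulic radius R = A/P = 133.2/33.51 = 3.976 m.
Manning's equation: Q = (1/n) A R^(2/3) S^(1/2) = (1/0.023) × 133.2 × 3.976^(2/3) × 0.0016^(1/2) = 581 m³/s.

Q = 581 m³/s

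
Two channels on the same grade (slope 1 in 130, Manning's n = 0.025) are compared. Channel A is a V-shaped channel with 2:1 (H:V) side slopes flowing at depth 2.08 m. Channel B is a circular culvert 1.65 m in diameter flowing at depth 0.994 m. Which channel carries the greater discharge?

Channel A: For a triangular section with side slope z = 2: A = zy² = 2×2.08² = 8.653 m²; P = 2y√(1+z²) = 2×2.08×2.236 = 9.302 m. Hydraulic radius R = A/P = 8.653/9.302 = 0.9302 m. Q_A = (1/0.025)·8.653·0.9302^(2/3)·√0.007692 = 28.93 m³/s.
Channel B: For a circular section of diameter D = 1.65 m at depth y = 0.994 m, the central angle is θ = 2 arccos(1 − 2y/D) = 3.554 rad. Then A = (D²/8)(θ − sin θ) = 1.346 m² and P = Dθ/2 = 2.932 m. Hydraulic radius R = A/P = 1.346/2.932 = 0.459 m. Q_B = (1/0.025)·1.346·0.459^(2/3)·√0.007692 = 2.81 m³/s.
Q_A = 28.93 m³/s vs Q_B = 2.81 m³/s, so channel A carries more.

channel A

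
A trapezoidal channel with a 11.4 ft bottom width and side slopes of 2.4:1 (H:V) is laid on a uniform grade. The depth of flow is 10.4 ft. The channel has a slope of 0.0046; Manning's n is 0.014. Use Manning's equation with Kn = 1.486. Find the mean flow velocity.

V = 23.2 ft/s

With bottom width b = 11.4 ft and side slope z = 2.4: A = (b + zy)y = (11.4 + 2.4×10.4)×10.4 = 378.1 ft²; P = b + 2y√(1+z²) = 11.4 + 2×10.4×2.6 = 65.48 ft.
Hydraulic radius R = A/P = 378.1/65.48 = 5.775 ft.
From Manning's equation, V = (1.486/n) R^(2/3) S^(1/2) = (1.486/0.014) × 5.775^(2/3) × 0.0046^(1/2) = 23.2 ft/s.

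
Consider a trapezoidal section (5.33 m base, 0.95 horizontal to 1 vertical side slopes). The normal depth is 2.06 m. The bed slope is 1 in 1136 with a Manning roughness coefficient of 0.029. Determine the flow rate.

Q = 18.9 m³/s

With bottom width b = 5.33 m and side slope z = 0.95: A = (b + zy)y = (5.33 + 0.95×2.06)×2.06 = 15.01 m²; P = b + 2y√(1+z²) = 5.33 + 2×2.06×1.379 = 11.01 m.
Hydraulic radius R = A/P = 15.01/11.01 = 1.363 m.
Manning's equation: Q = (1/n) A R^(2/3) S^(1/2) = (1/0.029) × 15.01 × 1.363^(2/3) × 0.0008803^(1/2) = 18.9 m³/s.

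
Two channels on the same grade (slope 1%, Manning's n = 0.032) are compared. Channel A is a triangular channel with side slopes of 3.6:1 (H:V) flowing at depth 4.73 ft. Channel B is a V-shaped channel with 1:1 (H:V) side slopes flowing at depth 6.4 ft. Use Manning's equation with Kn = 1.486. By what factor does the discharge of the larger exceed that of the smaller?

1.98

Channel A: For a triangular section with side slope z = 3.6: A = zy² = 3.6×4.73² = 80.54 ft²; P = 2y√(1+z²) = 2×4.73×3.736 = 35.35 ft. Hydraulic radius R = A/P = 80.54/35.35 = 2.279 ft. Q_A = (1.486/0.032)·80.54·2.279^(2/3)·√0.01 = 647.7 ft³/s.
Channel B: For a triangular section with side slope z = 1: A = zy² = 1×6.4² = 40.96 ft²; P = 2y√(1+z²) = 2×6.4×1.414 = 18.1 ft. Hydraulic radius R = A/P = 40.96/18.1 = 2.263 ft. Q_B = (1.486/0.032)·40.96·2.263^(2/3)·√0.01 = 327.8 ft³/s.
The larger discharge is 647.7 ft³/s and the smaller is 327.8 ft³/s; the ratio is 1.98.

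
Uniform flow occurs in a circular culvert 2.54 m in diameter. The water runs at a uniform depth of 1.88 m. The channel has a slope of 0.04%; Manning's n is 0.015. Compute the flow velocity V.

For a circular section of diameter D = 2.54 m at depth y = 1.88 m, the central angle is θ = 2 arccos(1 − 2y/D) = 4.144 rad. Then A = (D²/8)(θ − sin θ) = 4.021 m² and P = Dθ/2 = 5.262 m.
Hydraulic radius R = A/P = 4.021/5.262 = 0.7641 m.
From Manning's equation, V = (1/n) R^(2/3) S^(1/2) = (1/0.015) × 0.7641^(2/3) × 0.0004^(1/2) = 1.11 m/s.

V = 1.11 m/s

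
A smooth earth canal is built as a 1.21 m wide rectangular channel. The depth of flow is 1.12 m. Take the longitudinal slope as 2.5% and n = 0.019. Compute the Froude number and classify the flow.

supercritical

Flow area A = b·y = 1.21 × 1.12 = 1.355 m². Wetted perimeter P = b + 2y = 1.21 + 2×1.12 = 3.45 m.
Hydraulic radius R = A/P = 1.355/3.45 = 0.3928 m.
V = (1/n) R^(2/3) √S = (1/0.019) × 0.3928^(2/3) × √0.025 = 4.463 m/s. Hydraulic depth D_h = A/T = 1.355/1.21 = 1.12 m.
Froude number Fr = V/√(g·D_h) = 4.463/√(9.81×1.12) = 1.35, which is greater than 1, so the flow is supercritical.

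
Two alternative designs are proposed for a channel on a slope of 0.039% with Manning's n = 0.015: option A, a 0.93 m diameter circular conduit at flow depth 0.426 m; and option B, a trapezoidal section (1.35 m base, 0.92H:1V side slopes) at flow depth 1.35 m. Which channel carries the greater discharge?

Channel A: For a circular section of diameter D = 0.93 m at depth y = 0.426 m, the central angle is θ = 2 arccos(1 − 2y/D) = 2.974 rad. Then A = (D²/8)(θ − sin θ) = 0.3034 m² and P = Dθ/2 = 1.383 m. Hydraulic radius R = A/P = 0.3034/1.383 = 0.2194 m. Q_A = (1/0.015)·0.3034·0.2194^(2/3)·√0.00039 = 0.1453 m³/s.
Channel B: With bottom width b = 1.35 m and side slope z = 0.92: A = (b + zy)y = (1.35 + 0.92×1.35)×1.35 = 3.499 m²; P = b + 2y√(1+z²) = 1.35 + 2×1.35×1.359 = 5.019 m. Hydraulic radius R = A/P = 3.499/5.019 = 0.6972 m. Q_B = (1/0.015)·3.499·0.6972^(2/3)·√0.00039 = 3.622 m³/s.
Q_A = 0.1453 m³/s vs Q_B = 3.622 m³/s, so channel B carries more.

channel B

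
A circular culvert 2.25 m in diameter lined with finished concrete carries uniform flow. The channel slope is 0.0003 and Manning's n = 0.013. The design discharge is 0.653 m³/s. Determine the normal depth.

Manning's equation rearranged: A R^(2/3) = nQ / (1·√S) = 0.013 × 0.653 / (√0.0003) = 0.4901.
At y = 0.732 m: A R^(2/3) = 0.6201 — high.
At y = 0.54 m: A R^(2/3) = 0.3422 — low.
At y = 0.648 m: A R^(2/3) = 0.4901 — ≈ 0.4901.

y_n = 0.648 m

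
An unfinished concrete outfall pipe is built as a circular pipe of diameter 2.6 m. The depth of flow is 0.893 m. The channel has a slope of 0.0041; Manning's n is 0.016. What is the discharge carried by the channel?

For a circular section of diameter D = 2.6 m at depth y = 0.893 m, the central angle is θ = 2 arccos(1 − 2y/D) = 2.505 rad. Then A = (D²/8)(θ − sin θ) = 1.614 m² and P = Dθ/2 = 3.256 m.
Hydraulic radius R = A/P = 1.614/3.256 = 0.4957 m.
Manning's equation: Q = (1/n) A R^(2/3) S^(1/2) = (1/0.016) × 1.614 × 0.4957^(2/3) × 0.0041^(1/2) = 4.05 m³/s.

Q = 4.05 m³/s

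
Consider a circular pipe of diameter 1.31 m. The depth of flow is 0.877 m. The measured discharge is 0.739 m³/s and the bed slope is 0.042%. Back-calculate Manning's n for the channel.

For a circular section of diameter D = 1.31 m at depth y = 0.877 m, the central angle is θ = 2 arccos(1 − 2y/D) = 3.833 rad. Then A = (D²/8)(θ − sin θ) = 0.9591 m² and P = Dθ/2 = 2.511 m.
Hydraulic radius R = A/P = 0.9591/2.511 = 0.382 m.
Rearranging Manning's equation: n = (1/Q) A R^(2/3) S^(1/2) = (1/0.739) × 0.9591 × 0.382^(2/3) × √0.00042 = 0.014.

n = 0.014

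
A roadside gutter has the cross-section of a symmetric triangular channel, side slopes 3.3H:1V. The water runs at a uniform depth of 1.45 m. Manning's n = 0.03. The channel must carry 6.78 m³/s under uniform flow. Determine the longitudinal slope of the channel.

For a triangular section with side slope z = 3.3: A = zy² = 3.3×1.45² = 6.938 m²; P = 2y√(1+z²) = 2×1.45×3.448 = 10 m.
Hydraulic radius R = A/P = 6.938/10 = 0.6938 m.
From Manning's equation, S = [nQ / (1 A R^(2/3))]² = [0.03 × 6.78 / (1 × 6.938 × 0.6938^(2/3))]² = 0.0014.

S = 0.0014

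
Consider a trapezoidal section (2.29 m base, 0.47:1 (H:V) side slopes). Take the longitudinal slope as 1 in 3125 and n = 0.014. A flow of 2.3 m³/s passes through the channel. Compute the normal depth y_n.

y_n = 0.939 m

Manning's equation rearranged: A R^(2/3) = nQ / (1·√S) = 0.014 × 2.3 / (√0.00032) = 1.8.
At y = 0.666 m: A R^(2/3) = 1.034 — low.
At y = 1.11 m: A R^(2/3) = 2.361 — high.
At y = 0.939 m: A R^(2/3) = 1.799 — close enough.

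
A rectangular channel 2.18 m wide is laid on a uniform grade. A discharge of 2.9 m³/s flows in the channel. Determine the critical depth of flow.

For a rectangular channel, critical depth y_c = (q²/g)^(1/3) where q = Q/b = 2.9/2.18 = 1.33 m²/s.
So y_c = (1.33²/9.81)^(1/3) = 0.565 m.

y_c = 0.565 m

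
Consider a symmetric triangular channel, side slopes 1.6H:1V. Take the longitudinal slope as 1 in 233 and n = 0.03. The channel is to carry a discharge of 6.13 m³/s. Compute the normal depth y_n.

Manning's equation rearranged: A R^(2/3) = nQ / (1·√S) = 0.03 × 6.13 / (√0.004292) = 2.807.
Trying y = 1.91 m: A R^(2/3) = 5.071 — high.
Trying y = 1.09 m: A R^(2/3) = 1.136 — low.
Trying y = 1.53 m: A R^(2/3) = 2.807 — ≈ 2.807.

y_n = 1.53 m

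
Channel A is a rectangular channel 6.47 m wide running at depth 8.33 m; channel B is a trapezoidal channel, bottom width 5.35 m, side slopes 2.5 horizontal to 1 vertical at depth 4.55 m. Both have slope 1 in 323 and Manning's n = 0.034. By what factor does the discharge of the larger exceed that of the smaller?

Channel A: Flow area A = b·y = 6.47 × 8.33 = 53.9 m². Wetted perimeter P = b + 2y = 6.47 + 2×8.33 = 23.13 m. Hydraulic radius R = A/P = 53.9/23.13 = 2.33 m. Q_A = (1/0.034)·53.9·2.33^(2/3)·√0.003096 = 155 m³/s.
Channel B: With bottom width b = 5.35 m and side slope z = 2.5: A = (b + zy)y = (5.35 + 2.5×4.55)×4.55 = 76.1 m²; P = b + 2y√(1+z²) = 5.35 + 2×4.55×2.693 = 29.85 m. Hydraulic radius R = A/P = 76.1/29.85 = 2.549 m. Q_B = (1/0.034)·76.1·2.549^(2/3)·√0.003096 = 232.4 m³/s.
The larger discharge is 232.4 m³/s and the smaller is 155 m³/s; the ratio is 1.5.

1.5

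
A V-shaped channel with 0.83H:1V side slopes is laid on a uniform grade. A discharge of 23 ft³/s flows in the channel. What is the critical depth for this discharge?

At critical depth, Q² T / (g A³) = 1, i.e. A³/T = Q²/g = 23²/32.2 = 16.43.
Trying y = 2.69 ft: A³/T = 48.52 — over.
Trying y = 1.49 ft: A³/T = 2.53 — short.
Trying y = 2.17 ft: A³/T = 16.57 — matches.

y_c = 2.17 ft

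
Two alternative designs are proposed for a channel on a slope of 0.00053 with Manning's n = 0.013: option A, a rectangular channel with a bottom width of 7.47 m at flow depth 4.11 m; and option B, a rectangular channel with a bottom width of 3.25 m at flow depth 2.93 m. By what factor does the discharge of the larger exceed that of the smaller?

Channel A: Flow area A = b·y = 7.47 × 4.11 = 30.7 m². Wetted perimeter P = b + 2y = 7.47 + 2×4.11 = 15.69 m. Hydraulic radius R = A/P = 30.7/15.69 = 1.957 m. Q_A = (1/0.013)·30.7·1.957^(2/3)·√0.00053 = 85.06 m³/s.
Channel B: Flow area A = b·y = 3.25 × 2.93 = 9.523 m². Wetted perimeter P = b + 2y = 3.25 + 2×2.93 = 9.11 m. Hydraulic radius R = A/P = 9.523/9.11 = 1.045 m. Q_B = (1/0.013)·9.523·1.045^(2/3)·√0.00053 = 17.37 m³/s.
The larger discharge is 85.06 m³/s and the smaller is 17.37 m³/s; the ratio is 4.9.

4.9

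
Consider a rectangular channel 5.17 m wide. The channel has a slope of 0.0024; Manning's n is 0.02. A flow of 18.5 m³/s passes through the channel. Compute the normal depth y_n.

Manning's equation rearranged: A R^(2/3) = nQ / (1·√S) = 0.02 × 18.5 / (√0.0024) = 7.553.
At y = 1.14 m: A R^(2/3) = 5.041 — too small.
At y = 1.9 m: A R^(2/3) = 10.44 — too large.
At y = 1.51 m: A R^(2/3) = 7.561 — matches.

y_n = 1.51 m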